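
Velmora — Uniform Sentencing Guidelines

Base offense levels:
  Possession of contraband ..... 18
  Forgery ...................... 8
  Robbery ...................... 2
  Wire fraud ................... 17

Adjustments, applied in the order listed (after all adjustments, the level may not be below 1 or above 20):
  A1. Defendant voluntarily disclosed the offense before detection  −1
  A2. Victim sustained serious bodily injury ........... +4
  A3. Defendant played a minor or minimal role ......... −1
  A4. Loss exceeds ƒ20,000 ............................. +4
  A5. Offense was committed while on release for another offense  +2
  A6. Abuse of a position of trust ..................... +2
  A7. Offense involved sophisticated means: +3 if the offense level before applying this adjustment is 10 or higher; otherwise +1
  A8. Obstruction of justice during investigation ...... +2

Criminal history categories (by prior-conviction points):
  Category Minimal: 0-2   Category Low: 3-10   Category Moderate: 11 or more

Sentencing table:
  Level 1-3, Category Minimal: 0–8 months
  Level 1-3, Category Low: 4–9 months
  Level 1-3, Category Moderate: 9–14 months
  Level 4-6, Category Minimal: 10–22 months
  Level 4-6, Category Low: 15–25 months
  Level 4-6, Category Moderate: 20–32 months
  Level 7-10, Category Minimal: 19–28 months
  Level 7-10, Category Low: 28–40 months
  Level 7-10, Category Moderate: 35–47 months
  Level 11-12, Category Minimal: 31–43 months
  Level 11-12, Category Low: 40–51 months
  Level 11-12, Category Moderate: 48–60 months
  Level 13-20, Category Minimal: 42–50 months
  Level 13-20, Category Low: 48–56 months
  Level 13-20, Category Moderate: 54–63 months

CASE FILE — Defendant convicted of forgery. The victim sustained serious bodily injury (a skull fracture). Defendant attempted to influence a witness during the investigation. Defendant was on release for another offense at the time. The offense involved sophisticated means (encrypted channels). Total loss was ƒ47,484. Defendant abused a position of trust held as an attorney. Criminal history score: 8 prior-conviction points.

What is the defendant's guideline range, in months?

48-56 months

Base offense level for forgery: 8.
A2 applies: 8 + 4 = 12.
A3 does not apply.
A4 applies: 12 + 4 = 16.
A5 applies: 16 + 2 = 18.
A6 applies: 18 + 2 = 20.
A7 applies (level before this adjustment is 20 ≥ 10, so +3): 20 + 3 = 23.
A8 applies: 23 + 2 = 25.
Level 25 exceeds the maximum of 20; capped at 20.
Final offense level: 20.
Criminal history: 8 prior points → Category Low (3-10).
Level 20 falls in the 13-20 band.
Grid: Level 13-20 × Category Low = 48-56 months.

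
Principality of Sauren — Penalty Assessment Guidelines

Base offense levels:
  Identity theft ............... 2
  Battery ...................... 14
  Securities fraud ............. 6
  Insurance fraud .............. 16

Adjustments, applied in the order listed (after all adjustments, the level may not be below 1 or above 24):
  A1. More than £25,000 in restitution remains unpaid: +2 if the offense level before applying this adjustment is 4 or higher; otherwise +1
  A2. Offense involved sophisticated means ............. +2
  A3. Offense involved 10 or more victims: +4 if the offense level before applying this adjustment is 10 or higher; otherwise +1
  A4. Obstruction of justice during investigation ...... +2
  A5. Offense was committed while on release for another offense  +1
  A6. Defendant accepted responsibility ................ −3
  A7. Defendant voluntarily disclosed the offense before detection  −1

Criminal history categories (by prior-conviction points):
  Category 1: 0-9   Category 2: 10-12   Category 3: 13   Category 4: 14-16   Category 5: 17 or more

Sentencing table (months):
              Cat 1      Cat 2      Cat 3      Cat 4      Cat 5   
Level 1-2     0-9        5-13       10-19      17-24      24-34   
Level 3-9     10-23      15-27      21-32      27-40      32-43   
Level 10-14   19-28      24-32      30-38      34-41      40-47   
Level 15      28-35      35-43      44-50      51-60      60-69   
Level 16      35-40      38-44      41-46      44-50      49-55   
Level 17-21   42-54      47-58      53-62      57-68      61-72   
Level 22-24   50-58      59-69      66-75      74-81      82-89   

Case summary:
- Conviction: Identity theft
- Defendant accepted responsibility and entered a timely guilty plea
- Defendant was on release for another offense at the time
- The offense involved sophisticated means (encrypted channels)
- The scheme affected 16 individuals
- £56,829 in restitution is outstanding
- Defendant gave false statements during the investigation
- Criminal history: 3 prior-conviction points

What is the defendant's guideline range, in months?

Base offense level for identity theft: 2.
A1 applies (level before this adjustment is 2 < 4, so +1): 2 + 1 = 3.
A2 applies: 3 + 2 = 5.
A3 applies (level before this adjustment is 5 < 10, so +1): 5 + 1 = 6.
A4 applies: 6 + 2 = 8.
A5 applies: 8 + 1 = 9.
A6 applies: 9 − 3 = 6.
Final offense level: 6.
Criminal history: 3 prior points → Category 1 (0-9).
Level 6 falls in the 3-9 band.
Grid: Level 3-9 × Category 1 = 10-23 months.

10-23 months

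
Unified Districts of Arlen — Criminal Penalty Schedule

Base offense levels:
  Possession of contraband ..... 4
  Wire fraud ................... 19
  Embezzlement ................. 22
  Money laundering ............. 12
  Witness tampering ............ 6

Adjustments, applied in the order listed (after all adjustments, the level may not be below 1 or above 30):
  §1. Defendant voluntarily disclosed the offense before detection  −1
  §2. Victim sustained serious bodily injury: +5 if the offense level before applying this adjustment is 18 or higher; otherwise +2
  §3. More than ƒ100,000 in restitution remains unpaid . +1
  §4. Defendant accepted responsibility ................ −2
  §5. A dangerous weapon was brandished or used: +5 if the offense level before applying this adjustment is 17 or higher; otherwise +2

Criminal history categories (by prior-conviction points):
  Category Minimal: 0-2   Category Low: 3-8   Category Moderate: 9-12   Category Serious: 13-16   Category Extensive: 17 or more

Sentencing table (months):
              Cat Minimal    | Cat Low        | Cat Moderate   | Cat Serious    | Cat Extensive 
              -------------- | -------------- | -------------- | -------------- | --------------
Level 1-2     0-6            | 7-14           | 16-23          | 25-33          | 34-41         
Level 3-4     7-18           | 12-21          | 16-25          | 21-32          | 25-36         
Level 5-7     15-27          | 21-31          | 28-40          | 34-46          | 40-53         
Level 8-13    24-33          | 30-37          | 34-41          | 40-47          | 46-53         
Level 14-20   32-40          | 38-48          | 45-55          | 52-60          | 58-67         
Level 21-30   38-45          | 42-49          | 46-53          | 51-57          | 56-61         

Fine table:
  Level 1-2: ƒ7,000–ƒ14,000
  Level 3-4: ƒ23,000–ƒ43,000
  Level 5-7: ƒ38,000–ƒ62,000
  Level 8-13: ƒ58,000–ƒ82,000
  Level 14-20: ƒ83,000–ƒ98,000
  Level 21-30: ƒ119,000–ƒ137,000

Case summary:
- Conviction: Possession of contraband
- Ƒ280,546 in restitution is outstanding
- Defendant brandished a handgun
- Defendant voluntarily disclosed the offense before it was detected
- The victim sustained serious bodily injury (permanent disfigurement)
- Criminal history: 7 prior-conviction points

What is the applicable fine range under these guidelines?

Base offense level for possession of contraband: 4.
§1 applies: 4 − 1 = 3.
§2 applies (level before this adjustment is 3 < 18, so +2): 3 + 2 = 5.
§3 applies: 5 + 1 = 6.
§5 applies (level before this adjustment is 6 < 17, so +2): 6 + 2 = 8.
Final offense level: 8.
Level 8 falls in the 8-13 band.
Fine table: Level 8-13 → ƒ58,000–ƒ82,000.

ƒ58,000–ƒ82,000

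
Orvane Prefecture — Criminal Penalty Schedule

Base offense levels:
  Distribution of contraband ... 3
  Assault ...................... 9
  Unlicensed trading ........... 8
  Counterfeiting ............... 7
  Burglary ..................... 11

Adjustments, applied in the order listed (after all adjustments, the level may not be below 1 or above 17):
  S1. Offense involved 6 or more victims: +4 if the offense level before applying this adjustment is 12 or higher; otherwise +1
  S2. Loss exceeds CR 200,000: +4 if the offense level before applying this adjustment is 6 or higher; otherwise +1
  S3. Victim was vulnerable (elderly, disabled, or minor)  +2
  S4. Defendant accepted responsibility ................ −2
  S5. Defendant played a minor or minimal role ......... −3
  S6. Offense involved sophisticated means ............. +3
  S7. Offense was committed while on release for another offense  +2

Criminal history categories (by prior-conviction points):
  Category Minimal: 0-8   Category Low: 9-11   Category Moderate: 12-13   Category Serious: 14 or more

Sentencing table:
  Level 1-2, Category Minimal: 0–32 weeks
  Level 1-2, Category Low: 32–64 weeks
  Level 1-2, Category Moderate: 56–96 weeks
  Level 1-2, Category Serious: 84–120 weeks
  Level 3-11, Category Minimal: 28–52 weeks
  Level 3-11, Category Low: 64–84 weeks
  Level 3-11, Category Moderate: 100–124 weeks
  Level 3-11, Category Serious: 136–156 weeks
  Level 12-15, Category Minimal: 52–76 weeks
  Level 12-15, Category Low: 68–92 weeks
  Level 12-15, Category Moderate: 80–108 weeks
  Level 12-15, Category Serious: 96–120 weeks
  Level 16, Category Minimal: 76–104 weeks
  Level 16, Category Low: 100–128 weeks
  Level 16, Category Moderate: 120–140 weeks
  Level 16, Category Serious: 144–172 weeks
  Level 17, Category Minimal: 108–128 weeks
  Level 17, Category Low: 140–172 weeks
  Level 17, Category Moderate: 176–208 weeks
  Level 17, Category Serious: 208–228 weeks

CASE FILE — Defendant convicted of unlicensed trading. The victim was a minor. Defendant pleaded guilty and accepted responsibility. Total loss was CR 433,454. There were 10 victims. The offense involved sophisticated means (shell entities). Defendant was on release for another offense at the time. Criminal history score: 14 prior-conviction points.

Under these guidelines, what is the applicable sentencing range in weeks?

208-228 weeks

Base offense level for unlicensed trading: 8.
S1 applies (level before this adjustment is 8 < 12, so +1): 8 + 1 = 9.
S2 applies (level before this adjustment is 9 ≥ 6, so +4): 9 + 4 = 13.
S3 applies: 13 + 2 = 15.
S4 applies: 15 − 2 = 13.
S5 does not apply.
S6 applies: 13 + 3 = 16.
S7 applies: 16 + 2 = 18.
Level 18 exceeds the maximum of 17; capped at 17.
Final offense level: 17.
Criminal history: 14 prior points → Category Serious (14+).
Level 17 falls in the 17 band.
Grid: Level 17 × Category Serious = 208-228 weeks.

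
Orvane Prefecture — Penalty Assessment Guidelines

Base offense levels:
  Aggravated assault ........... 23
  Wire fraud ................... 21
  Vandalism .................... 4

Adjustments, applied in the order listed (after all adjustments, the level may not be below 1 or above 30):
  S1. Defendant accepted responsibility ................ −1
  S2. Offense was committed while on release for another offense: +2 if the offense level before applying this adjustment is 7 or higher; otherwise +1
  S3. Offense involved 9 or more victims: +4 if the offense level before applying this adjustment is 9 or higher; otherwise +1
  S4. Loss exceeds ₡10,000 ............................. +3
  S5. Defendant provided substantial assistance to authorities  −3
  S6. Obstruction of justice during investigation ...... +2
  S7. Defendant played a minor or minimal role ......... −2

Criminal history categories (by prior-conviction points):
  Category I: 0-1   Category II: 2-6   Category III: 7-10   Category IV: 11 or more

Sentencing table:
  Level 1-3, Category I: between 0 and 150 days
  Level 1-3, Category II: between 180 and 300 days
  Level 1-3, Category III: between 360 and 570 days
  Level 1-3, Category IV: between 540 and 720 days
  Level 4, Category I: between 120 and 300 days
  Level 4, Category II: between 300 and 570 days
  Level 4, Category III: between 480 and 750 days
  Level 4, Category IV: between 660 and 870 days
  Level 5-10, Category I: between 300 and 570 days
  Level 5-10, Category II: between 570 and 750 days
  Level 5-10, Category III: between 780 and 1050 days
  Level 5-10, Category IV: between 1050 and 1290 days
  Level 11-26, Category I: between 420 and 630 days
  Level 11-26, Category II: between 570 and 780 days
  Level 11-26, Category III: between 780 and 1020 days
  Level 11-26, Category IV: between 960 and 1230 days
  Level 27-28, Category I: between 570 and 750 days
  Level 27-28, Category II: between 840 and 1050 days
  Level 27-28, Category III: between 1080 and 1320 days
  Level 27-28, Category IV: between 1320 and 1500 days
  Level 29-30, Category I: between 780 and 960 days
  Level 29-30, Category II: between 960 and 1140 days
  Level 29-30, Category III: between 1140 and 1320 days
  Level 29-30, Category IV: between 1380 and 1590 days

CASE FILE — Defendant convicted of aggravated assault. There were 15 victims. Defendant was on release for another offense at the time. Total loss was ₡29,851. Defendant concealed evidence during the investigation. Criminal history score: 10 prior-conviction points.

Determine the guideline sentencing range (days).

1140-1320 days

Base offense level for aggravated assault: 23.
S2 applies (level before this adjustment is 23 ≥ 7, so +2): 23 + 2 = 25.
S3 applies (level before this adjustment is 25 ≥ 9, so +4): 25 + 4 = 29.
S4 applies: 29 + 3 = 32.
S6 applies: 32 + 2 = 34.
Level 34 exceeds the maximum of 30; capped at 30.
Final offense level: 30.
Criminal history: 10 prior points → Category III (7-10).
Level 30 falls in the 29-30 band.
Grid: Level 29-30 × Category III = 1140-1320 days.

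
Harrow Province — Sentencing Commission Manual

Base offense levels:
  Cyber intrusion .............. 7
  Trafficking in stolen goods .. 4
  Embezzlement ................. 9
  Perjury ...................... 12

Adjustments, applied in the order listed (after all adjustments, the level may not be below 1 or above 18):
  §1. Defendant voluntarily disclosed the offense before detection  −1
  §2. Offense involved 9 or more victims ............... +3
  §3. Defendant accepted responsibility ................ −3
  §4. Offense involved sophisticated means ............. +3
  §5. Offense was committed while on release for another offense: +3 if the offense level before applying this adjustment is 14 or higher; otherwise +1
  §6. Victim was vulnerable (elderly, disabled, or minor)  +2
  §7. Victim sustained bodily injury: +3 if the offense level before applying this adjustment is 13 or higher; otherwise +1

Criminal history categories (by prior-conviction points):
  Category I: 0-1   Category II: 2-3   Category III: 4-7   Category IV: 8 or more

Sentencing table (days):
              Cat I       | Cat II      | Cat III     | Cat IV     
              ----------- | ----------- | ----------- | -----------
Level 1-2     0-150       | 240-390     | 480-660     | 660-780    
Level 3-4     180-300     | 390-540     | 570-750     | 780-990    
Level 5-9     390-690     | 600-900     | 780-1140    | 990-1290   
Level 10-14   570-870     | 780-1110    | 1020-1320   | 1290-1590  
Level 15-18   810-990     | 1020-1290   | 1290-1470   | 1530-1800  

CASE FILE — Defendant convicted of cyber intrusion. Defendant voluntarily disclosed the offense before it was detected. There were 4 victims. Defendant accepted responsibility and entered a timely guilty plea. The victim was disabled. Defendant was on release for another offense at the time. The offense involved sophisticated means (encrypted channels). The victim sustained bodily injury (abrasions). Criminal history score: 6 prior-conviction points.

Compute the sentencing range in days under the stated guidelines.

Base offense level for cyber intrusion: 7.
§1 applies: 7 − 1 = 6.
§2 does not apply.
§3 applies: 6 − 3 = 3.
§4 applies: 3 + 3 = 6.
§5 applies (level before this adjustment is 6 < 14, so +1): 6 + 1 = 7.
§6 applies: 7 + 2 = 9.
§7 applies (level before this adjustment is 9 < 13, so +1): 9 + 1 = 10.
Final offense level: 10.
Criminal history: 6 prior points → Category III (4-7).
Level 10 falls in the 10-14 band.
Grid: Level 10-14 × Category III = 1020-1320 days.

1020-1320 days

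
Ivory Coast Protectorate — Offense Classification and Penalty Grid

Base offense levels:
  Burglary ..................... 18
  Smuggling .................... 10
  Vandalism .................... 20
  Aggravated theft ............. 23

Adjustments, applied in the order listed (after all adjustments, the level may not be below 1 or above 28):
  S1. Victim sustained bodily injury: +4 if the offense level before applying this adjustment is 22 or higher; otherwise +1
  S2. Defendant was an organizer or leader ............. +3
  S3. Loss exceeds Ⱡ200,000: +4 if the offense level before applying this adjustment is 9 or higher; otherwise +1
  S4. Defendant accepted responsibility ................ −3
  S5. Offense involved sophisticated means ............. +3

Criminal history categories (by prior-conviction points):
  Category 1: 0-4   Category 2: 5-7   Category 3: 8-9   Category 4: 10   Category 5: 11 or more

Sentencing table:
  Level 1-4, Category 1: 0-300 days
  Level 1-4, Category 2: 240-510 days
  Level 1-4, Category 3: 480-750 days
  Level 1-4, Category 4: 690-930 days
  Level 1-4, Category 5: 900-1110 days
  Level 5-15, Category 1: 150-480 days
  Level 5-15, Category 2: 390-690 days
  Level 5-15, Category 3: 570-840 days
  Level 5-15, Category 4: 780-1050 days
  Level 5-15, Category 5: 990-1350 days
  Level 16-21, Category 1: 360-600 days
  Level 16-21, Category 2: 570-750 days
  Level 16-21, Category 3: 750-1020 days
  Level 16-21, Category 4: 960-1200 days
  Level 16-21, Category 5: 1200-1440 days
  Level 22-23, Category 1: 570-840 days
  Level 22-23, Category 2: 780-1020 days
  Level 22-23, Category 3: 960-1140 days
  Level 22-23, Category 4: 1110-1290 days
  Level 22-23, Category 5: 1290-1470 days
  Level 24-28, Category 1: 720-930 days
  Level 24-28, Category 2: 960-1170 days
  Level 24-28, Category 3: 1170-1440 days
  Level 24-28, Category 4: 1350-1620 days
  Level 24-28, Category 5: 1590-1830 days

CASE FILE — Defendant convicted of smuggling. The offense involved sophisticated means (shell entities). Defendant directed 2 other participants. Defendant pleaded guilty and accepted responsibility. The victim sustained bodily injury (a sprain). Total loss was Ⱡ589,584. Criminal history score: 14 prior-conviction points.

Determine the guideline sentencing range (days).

1200-1440 days

Base offense level for smuggling: 10.
S1 applies (level before this adjustment is 10 < 22, so +1): 10 + 1 = 11.
S2 applies: 11 + 3 = 14.
S3 applies (level before this adjustment is 14 ≥ 9, so +4): 14 + 4 = 18.
S4 applies: 18 − 3 = 15.
S5 applies: 15 + 3 = 18.
Final offense level: 18.
Criminal history: 14 prior points → Category 5 (11+).
Level 18 falls in the 16-21 band.
Grid: Level 16-21 × Category 5 = 1200-1440 days.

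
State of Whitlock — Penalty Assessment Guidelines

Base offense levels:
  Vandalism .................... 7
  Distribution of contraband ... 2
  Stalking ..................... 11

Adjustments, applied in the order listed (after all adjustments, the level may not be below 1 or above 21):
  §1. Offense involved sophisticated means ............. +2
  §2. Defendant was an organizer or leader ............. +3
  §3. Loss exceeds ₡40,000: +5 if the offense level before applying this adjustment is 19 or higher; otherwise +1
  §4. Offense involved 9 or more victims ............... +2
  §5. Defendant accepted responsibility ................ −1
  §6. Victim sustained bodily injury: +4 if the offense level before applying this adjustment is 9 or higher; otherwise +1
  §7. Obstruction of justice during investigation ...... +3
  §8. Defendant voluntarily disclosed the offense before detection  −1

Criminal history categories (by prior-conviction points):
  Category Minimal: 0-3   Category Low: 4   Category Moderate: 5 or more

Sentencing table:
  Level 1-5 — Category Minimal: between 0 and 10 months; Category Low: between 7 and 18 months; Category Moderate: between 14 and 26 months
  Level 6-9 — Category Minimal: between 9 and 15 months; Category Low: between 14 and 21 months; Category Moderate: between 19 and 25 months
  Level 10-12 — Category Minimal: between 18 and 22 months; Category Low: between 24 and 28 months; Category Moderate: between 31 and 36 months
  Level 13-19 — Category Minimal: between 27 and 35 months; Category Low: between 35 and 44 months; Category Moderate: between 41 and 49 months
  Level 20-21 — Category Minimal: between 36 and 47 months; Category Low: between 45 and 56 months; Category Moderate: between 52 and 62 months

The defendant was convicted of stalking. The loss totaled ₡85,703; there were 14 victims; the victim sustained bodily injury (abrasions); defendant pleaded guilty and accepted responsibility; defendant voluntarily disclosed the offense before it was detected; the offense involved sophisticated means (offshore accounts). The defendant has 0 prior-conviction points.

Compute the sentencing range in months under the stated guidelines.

27-35 months

Base offense level for stalking: 11.
§1 applies: 11 + 2 = 13.
§3 applies (level before this adjustment is 13 < 19, so +1): 13 + 1 = 14.
§4 applies: 14 + 2 = 16.
§5 applies: 16 − 1 = 15.
§6 applies (level before this adjustment is 15 ≥ 9, so +4): 15 + 4 = 19.
§7 does not apply.
§8 applies: 19 − 1 = 18.
Final offense level: 18.
Criminal history: 0 prior points → Category Minimal (0-3).
Level 18 falls in the 13-19 band.
Grid: Level 13-19 × Category Minimal = 27-35 months.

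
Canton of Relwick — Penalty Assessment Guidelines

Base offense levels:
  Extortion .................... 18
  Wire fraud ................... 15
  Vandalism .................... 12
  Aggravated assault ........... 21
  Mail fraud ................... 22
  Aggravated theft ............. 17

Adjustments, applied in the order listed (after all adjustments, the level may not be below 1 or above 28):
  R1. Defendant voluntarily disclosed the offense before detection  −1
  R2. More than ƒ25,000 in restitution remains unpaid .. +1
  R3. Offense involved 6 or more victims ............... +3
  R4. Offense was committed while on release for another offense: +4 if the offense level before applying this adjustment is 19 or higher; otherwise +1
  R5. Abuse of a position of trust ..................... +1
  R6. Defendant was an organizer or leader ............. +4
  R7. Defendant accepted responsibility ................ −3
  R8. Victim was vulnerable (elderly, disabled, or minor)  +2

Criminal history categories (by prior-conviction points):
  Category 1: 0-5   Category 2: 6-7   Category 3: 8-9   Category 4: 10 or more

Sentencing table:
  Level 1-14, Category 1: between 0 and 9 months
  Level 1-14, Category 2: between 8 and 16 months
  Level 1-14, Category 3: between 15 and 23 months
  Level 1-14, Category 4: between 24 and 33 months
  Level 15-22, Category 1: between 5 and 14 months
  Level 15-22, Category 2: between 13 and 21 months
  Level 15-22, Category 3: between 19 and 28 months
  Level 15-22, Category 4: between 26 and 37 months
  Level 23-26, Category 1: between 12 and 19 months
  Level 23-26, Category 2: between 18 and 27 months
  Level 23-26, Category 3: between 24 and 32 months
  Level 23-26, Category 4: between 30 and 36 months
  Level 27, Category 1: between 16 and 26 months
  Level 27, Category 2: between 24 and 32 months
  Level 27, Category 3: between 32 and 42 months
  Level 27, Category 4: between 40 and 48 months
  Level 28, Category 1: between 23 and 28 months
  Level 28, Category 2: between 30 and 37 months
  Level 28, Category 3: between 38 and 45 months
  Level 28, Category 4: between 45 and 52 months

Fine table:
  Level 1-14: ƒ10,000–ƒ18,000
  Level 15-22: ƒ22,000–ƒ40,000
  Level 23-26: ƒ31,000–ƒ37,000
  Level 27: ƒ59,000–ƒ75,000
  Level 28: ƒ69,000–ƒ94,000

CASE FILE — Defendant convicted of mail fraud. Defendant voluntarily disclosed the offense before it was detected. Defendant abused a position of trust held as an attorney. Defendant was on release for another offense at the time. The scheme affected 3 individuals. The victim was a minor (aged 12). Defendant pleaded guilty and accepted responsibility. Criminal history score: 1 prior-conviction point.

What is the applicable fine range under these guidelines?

ƒ31,000–ƒ37,000

Base offense level for mail fraud: 22.
R1 applies: 22 − 1 = 21.
R3 does not apply.
R4 applies (level before this adjustment is 21 ≥ 19, so +4): 21 + 4 = 25.
R5 applies: 25 + 1 = 26.
R7 applies: 26 − 3 = 23.
R8 applies: 23 + 2 = 25.
Final offense level: 25.
Level 25 falls in the 23-26 band.
Fine table: Level 23-26 → ƒ31,000–ƒ37,000.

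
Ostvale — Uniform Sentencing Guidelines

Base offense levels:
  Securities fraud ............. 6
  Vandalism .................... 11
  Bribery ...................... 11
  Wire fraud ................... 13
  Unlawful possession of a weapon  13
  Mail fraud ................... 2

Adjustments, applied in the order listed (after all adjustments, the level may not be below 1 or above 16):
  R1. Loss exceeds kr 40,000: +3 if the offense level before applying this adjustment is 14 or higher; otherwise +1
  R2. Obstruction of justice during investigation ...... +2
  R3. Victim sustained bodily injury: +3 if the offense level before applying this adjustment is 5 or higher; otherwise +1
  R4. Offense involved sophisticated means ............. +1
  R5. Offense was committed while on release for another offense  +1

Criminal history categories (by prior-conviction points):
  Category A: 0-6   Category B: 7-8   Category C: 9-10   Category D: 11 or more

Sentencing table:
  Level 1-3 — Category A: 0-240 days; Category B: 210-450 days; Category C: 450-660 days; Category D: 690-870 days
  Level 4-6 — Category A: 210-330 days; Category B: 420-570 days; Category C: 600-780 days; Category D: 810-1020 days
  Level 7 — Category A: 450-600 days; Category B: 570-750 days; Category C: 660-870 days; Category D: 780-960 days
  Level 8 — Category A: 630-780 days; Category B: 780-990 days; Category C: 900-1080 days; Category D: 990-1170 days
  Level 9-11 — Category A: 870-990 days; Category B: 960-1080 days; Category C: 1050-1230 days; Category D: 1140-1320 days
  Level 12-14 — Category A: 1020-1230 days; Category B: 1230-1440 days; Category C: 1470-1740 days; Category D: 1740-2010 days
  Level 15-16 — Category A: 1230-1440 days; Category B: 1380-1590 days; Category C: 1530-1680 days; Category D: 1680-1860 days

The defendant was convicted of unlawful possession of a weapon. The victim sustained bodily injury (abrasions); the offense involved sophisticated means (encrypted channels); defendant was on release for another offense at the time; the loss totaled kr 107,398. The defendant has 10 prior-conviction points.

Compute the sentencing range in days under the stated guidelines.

Base offense level for unlawful possession of a weapon: 13.
R1 applies (level before this adjustment is 13 < 14, so +1): 13 + 1 = 14.
R3 applies (level before this adjustment is 14 ≥ 5, so +3): 14 + 3 = 17.
R4 applies: 17 + 1 = 18.
R5 applies: 18 + 1 = 19.
Level 19 exceeds the maximum of 16; capped at 16.
Final offense level: 16.
Criminal history: 10 prior points → Category C (9-10).
Level 16 falls in the 15-16 band.
Grid: Level 15-16 × Category C = 1530-1680 days.

1530-1680 days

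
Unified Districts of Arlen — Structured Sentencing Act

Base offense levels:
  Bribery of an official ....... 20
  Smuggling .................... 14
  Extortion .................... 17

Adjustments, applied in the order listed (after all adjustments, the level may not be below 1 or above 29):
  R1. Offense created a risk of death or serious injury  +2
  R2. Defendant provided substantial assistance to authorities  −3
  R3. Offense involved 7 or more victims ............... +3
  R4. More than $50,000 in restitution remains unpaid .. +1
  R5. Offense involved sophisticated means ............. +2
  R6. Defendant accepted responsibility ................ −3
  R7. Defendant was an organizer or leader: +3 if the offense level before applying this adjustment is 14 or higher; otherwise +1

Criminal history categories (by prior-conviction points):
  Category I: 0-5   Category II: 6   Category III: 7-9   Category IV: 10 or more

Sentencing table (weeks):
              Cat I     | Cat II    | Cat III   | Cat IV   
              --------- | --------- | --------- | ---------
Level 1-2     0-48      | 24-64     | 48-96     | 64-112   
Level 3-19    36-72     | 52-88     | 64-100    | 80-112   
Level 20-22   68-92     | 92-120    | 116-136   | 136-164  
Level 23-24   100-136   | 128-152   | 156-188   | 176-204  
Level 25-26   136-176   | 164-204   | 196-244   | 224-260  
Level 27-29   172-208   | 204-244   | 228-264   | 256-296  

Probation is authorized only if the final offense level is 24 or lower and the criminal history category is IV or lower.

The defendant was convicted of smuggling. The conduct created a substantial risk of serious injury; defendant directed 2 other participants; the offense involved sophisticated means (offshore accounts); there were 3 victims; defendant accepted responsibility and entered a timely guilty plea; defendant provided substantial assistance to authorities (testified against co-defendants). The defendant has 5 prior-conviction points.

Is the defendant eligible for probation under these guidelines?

Yes

Base offense level for smuggling: 14.
R1 applies: 14 + 2 = 16.
R2 applies: 16 − 3 = 13.
R4 does not apply.
R5 applies: 13 + 2 = 15.
R6 applies: 15 − 3 = 12.
R7 applies (level before this adjustment is 12 < 14, so +1): 12 + 1 = 13.
Final offense level: 13.
Criminal history: 5 prior points → Category I (0-5).
Level 13 falls in the 3-19 band.
Grid: Level 3-19 × Category I = 36-72 weeks.
Probation check: level 13 ≤ 24 and category I ≤ IV → eligible.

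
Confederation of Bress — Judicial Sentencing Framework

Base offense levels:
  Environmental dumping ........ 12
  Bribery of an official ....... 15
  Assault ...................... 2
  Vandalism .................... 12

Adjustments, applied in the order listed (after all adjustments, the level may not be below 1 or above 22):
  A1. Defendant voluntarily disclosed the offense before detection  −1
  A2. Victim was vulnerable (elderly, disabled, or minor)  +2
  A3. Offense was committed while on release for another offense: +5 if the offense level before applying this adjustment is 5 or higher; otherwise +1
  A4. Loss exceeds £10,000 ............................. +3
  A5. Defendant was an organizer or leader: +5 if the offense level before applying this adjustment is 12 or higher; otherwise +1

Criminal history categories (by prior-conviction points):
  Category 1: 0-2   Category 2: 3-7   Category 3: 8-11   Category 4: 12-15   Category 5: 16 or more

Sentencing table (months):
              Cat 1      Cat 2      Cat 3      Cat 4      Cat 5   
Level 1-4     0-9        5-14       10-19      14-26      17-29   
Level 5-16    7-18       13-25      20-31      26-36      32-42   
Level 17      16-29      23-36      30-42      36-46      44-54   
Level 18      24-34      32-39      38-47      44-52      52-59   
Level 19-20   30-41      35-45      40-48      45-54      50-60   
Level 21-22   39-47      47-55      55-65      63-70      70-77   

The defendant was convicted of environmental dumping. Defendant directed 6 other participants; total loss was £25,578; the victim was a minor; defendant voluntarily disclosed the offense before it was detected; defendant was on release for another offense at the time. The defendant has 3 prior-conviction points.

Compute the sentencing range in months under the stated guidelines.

47-55 months

Base offense level for environmental dumping: 12.
A1 applies: 12 − 1 = 11.
A2 applies: 11 + 2 = 13.
A3 applies (level before this adjustment is 13 ≥ 5, so +5): 13 + 5 = 18.
A4 applies: 18 + 3 = 21.
A5 applies (level before this adjustment is 21 ≥ 12, so +5): 21 + 5 = 26.
Level 26 exceeds the maximum of 22; capped at 22.
Final offense level: 22.
Criminal history: 3 prior points → Category 2 (3-7).
Level 22 falls in the 21-22 band.
Grid: Level 21-22 × Category 2 = 47-55 months.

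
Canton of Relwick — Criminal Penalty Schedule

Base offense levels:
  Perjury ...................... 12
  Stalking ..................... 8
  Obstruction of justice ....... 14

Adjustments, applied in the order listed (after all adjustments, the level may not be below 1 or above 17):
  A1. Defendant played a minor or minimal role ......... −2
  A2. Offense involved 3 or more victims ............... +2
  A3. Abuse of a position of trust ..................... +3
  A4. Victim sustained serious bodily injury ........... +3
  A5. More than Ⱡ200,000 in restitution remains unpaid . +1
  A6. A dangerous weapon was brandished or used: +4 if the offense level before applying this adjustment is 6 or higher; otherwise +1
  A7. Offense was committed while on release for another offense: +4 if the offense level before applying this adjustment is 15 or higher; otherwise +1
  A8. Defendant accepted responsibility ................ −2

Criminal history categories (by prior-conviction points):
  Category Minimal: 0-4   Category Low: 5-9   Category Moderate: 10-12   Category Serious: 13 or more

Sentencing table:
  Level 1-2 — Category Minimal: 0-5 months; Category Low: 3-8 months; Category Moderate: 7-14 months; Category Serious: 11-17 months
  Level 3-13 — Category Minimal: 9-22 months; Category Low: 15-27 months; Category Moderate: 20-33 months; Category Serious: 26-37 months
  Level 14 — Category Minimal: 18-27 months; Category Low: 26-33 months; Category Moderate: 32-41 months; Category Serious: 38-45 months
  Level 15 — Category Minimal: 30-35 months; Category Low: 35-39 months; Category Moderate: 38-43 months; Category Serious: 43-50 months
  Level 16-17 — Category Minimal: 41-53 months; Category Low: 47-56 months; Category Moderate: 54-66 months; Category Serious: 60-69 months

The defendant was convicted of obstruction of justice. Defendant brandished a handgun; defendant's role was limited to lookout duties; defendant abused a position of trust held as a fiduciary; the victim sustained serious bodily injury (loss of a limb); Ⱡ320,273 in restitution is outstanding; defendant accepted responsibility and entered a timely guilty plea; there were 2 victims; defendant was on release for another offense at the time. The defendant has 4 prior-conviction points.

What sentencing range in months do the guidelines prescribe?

Base offense level for obstruction of justice: 14.
A1 applies: 14 − 2 = 12.
A3 applies: 12 + 3 = 15.
A4 applies: 15 + 3 = 18.
A5 applies: 18 + 1 = 19.
A6 applies (level before this adjustment is 19 ≥ 6, so +4): 19 + 4 = 23.
A7 applies (level before this adjustment is 23 ≥ 15, so +4): 23 + 4 = 27.
A8 applies: 27 − 2 = 25.
Level 25 exceeds the maximum of 17; capped at 17.
Final offense level: 17.
Criminal history: 4 prior points → Category Minimal (0-4).
Level 17 falls in the 16-17 band.
Grid: Level 16-17 × Category Minimal = 41-53 months.

41-53 months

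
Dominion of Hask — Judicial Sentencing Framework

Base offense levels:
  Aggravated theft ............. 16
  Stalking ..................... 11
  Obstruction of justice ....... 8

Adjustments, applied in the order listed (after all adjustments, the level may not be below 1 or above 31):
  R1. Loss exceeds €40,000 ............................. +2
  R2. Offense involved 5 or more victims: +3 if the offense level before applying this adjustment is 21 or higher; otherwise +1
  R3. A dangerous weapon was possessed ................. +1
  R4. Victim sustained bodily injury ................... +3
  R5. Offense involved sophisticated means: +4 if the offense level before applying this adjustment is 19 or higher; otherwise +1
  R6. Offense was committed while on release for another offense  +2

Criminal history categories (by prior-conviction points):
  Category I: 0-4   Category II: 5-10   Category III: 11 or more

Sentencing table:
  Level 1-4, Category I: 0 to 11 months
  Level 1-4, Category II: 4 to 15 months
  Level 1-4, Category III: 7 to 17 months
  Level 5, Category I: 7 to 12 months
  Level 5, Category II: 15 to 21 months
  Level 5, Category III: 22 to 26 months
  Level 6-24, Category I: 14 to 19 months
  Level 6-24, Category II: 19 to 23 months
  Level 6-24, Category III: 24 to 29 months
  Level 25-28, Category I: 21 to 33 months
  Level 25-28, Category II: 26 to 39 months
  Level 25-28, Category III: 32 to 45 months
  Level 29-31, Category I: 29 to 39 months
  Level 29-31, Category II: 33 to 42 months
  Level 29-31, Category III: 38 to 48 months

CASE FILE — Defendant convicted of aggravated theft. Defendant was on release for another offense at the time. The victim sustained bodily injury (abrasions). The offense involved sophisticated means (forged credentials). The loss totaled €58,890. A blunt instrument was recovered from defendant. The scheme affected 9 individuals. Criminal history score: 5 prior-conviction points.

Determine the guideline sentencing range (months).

33-42 months

Base offense level for aggravated theft: 16.
R1 applies: 16 + 2 = 18.
R2 applies (level before this adjustment is 18 < 21, so +1): 18 + 1 = 19.
R3 applies: 19 + 1 = 20.
R4 applies: 20 + 3 = 23.
R5 applies (level before this adjustment is 23 ≥ 19, so +4): 23 + 4 = 27.
R6 applies: 27 + 2 = 29.
Final offense level: 29.
Criminal history: 5 prior points → Category II (5-10).
Level 29 falls in the 29-31 band.
Grid: Level 29-31 × Category II = 33-42 months.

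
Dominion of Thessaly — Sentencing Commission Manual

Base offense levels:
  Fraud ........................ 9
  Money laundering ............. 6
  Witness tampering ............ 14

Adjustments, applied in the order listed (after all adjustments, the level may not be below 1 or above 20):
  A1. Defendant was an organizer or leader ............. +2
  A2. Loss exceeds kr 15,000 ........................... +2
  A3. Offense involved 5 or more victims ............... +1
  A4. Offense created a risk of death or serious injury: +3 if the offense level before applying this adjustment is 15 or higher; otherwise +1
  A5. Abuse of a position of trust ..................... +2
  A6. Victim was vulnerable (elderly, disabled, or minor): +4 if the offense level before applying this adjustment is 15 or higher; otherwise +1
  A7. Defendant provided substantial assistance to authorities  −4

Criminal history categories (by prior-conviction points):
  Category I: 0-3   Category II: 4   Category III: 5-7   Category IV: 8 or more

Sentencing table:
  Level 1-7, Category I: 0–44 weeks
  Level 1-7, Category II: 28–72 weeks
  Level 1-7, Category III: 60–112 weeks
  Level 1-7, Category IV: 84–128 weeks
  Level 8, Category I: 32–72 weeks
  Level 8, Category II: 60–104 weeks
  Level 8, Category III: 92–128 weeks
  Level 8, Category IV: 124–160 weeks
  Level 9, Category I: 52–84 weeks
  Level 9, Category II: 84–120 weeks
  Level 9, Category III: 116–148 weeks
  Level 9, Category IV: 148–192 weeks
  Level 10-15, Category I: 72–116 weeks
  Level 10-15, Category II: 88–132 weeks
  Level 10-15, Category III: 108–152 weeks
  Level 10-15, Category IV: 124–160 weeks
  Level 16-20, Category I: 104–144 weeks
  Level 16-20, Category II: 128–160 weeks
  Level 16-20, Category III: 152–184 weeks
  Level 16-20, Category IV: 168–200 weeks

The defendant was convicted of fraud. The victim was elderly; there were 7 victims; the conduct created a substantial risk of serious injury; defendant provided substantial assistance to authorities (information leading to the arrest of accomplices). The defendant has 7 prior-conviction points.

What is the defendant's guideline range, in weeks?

Base offense level for fraud: 9.
A1 does not apply.
A3 applies: 9 + 1 = 10.
A4 applies (level before this adjustment is 10 < 15, so +1): 10 + 1 = 11.
A5 does not apply.
A6 applies (level before this adjustment is 11 < 15, so +1): 11 + 1 = 12.
A7 applies: 12 − 4 = 8.
Final offense level: 8.
Criminal history: 7 prior points → Category III (5-7).
Level 8 falls in the 8 band.
Grid: Level 8 × Category III = 92-128 weeks.

92-128 weeks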